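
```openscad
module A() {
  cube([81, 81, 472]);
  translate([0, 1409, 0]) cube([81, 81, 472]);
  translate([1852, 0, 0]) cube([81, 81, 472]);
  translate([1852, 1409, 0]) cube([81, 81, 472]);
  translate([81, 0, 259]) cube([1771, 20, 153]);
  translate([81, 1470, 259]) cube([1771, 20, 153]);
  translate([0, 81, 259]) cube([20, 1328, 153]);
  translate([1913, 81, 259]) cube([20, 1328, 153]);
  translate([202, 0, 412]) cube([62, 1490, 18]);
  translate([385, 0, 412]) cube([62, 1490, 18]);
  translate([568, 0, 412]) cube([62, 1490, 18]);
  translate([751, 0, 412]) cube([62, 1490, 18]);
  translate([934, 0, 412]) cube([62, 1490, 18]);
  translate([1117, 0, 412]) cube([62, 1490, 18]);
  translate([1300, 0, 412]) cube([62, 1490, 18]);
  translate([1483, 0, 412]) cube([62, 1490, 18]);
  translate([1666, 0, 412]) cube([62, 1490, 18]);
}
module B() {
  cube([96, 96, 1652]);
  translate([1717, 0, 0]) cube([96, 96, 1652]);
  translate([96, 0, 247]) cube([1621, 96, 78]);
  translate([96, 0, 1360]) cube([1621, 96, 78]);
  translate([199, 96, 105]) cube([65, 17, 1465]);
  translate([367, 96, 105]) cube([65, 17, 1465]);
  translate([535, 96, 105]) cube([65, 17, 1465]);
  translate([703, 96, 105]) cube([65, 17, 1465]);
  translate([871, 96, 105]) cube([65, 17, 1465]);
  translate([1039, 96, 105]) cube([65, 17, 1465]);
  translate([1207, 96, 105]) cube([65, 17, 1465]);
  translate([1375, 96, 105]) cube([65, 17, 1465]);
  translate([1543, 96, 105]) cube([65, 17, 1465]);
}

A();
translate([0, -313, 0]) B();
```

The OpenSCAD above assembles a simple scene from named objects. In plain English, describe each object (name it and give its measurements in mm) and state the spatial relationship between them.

A is a bed frame 1933 mm long (x) by 1490 mm wide (y). Four 81×81 mm corner posts, 472 mm tall, at the corners of the footprint. Four rails of 20 mm thickness and 153 mm height run between adjacent posts with their undersides at z = 259 mm, their outer faces flush with the outside of the frame (the two x-running rails run between the posts' inner faces; the two y-running rails run between the posts' inner faces). 9 slats, each 62 mm wide (x) and 18 mm thick, lie across the top of the two x-running rails, running the full 1490 mm width of the frame in y; the slats are evenly spaced along x between the inner faces of the end posts with equal gaps (rounded down to the nearest mm) at the −x end and between each pair — any rounding remainder accumulates at the +x end.

B is a fence section. Two 96×96 mm posts, 1652 mm tall, stand on the floor with a clear span of 1621 mm between their inner faces. Two horizontal rails of 96×78 mm section span the gap between the posts with their undersides at z = 247 mm and z = 1360 mm, flush with the posts' −y face. 9 pickets, each 65 mm wide, 17 mm thick and 1465 mm tall, are fixed to the +y face of the rails with their bottoms at z = 105 mm, evenly spaced across the span with equal gaps (rounded down to the nearest mm) at the −x end and between each pair — any rounding remainder accumulates at the +x end.

The fence section is on the floor beside the bed frame on its −y side.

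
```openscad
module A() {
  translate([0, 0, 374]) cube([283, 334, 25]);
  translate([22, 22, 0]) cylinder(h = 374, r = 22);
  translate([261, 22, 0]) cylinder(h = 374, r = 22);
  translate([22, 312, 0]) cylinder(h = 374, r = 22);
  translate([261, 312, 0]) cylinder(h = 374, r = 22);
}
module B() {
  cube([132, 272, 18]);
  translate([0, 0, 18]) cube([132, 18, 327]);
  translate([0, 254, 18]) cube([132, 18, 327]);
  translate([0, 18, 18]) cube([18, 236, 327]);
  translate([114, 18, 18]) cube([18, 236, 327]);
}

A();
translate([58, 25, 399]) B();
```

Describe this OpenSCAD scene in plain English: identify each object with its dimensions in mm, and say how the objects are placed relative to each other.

A is a four-legged stool. The seat is a 283×334×25 mm slab whose top surface is at z = 399 mm; four round legs, each 44 mm in diameter, run from the floor (z = 0) to the underside of the seat, each leg's axis is inset half a diameter from the nearest pair of seat edges (so the leg's bounding box is flush with the corner).

B is an open-topped rectangular box: outside dimensions 132×272×345 mm, with a uniform wall and base thickness of 18 mm. The base is a full 132×272 slab on the floor; four walls sit on top of the base. The front and back walls (the −y and +y sides) span the full width; the two side walls fit between them.

The open box is on top of the stool.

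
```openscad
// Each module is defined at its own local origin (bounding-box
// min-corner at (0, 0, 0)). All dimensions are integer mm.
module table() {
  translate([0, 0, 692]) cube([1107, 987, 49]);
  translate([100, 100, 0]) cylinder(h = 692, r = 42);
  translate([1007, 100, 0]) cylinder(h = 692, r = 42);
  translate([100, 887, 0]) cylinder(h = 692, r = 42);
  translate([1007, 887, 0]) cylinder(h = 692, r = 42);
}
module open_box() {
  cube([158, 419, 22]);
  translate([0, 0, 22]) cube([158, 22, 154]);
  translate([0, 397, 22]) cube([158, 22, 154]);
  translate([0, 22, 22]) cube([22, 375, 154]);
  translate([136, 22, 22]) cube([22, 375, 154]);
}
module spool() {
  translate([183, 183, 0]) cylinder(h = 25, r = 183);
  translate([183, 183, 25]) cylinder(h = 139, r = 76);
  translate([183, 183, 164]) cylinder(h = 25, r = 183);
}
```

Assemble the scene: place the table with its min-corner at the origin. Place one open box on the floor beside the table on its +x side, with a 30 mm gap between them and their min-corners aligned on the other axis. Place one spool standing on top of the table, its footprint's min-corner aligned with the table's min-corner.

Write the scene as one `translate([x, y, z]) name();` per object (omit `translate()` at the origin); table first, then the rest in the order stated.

table();
translate([1137, 0, 0]) open_box();
translate([0, 0, 741]) spool();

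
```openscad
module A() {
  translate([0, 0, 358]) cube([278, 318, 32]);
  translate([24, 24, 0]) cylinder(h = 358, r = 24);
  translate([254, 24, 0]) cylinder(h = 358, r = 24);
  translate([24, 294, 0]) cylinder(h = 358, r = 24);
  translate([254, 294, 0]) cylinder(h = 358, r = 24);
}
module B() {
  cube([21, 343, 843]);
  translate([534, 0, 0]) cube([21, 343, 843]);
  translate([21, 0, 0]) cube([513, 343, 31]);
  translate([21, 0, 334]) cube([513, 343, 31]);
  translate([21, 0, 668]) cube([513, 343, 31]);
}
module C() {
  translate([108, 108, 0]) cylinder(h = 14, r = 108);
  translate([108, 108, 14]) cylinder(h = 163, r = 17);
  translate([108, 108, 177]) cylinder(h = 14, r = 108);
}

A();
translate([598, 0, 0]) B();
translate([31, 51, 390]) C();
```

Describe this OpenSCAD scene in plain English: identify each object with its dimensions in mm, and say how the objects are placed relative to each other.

A is a simple wooden stool: a rectangular seat 278 mm (x) by 318 mm (y), 32 mm thick, top face at z = 390 mm, on four round legs, each 48 mm in diameter. The legs rest on z = 0, each leg's axis is inset half a diameter from the nearest pair of seat edges (so the leg's bounding box is flush with the corner).

B is an open bookshelf. Two side panels, each 21 mm thick, 343 mm deep and 843 mm tall, stand 555 mm apart (outside-to-outside). Between them sit 3 shelves, each 31 mm thick and 343 mm deep, spanning the full gap between the sides. The bottom shelf rests on the floor (its underside at z = 0) and the clear gap between one shelf's top and the next shelf's underside is 303 mm.

C is a spool: two coaxial disc flanges of radius 108 mm and thickness 14 mm, joined by a core cylinder of radius 17 mm and height 163 mm. The lower flange rests on z = 0 and the three cylinders share a vertical axis.

The bookshelf is on the floor beside the stool on its +x side. The spool is on top of the stool, centred.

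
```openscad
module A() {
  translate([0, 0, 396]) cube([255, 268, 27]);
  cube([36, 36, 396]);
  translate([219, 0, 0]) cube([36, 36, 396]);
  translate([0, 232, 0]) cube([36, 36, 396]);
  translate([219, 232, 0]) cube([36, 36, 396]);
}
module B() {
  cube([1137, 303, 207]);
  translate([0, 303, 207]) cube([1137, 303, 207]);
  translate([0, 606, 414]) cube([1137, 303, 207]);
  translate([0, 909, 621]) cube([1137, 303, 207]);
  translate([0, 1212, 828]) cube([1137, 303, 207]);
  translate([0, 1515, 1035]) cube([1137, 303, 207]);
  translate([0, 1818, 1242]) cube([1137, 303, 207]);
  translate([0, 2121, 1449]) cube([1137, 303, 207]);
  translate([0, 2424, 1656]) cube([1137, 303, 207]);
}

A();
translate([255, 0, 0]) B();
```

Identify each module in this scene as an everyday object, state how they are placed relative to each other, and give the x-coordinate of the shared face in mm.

A is a stool. B is a staircase. The staircase is against the stool's +x side, with their −y faces flush. The x-coordinate of the shared face is 255 mm.

The stool's +x face and the staircase's −x face are both at x = 255 mm.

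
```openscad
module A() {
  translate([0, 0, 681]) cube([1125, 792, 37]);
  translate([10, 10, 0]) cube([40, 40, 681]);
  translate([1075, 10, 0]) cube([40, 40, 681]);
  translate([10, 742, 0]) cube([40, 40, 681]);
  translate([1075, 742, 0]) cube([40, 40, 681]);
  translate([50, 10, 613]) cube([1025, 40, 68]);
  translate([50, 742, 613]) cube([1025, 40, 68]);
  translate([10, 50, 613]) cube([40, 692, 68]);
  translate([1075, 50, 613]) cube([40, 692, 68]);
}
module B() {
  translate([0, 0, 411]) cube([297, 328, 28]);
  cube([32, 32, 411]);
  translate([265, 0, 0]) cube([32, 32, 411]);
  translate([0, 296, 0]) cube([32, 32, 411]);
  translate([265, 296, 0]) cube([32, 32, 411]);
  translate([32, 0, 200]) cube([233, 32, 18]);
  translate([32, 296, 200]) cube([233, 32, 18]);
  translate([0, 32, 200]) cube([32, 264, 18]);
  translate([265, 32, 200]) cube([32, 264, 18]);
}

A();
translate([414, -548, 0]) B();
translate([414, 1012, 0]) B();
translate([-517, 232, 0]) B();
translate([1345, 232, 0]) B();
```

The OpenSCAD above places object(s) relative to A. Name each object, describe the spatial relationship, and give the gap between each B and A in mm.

A is a table. B is a stool. Four stools sit around the table at the −y, +y, −x, +x sides. The gap between each stool and the table is 220 mm.

Each stool's nearest face is 220 mm from the table's bounding box.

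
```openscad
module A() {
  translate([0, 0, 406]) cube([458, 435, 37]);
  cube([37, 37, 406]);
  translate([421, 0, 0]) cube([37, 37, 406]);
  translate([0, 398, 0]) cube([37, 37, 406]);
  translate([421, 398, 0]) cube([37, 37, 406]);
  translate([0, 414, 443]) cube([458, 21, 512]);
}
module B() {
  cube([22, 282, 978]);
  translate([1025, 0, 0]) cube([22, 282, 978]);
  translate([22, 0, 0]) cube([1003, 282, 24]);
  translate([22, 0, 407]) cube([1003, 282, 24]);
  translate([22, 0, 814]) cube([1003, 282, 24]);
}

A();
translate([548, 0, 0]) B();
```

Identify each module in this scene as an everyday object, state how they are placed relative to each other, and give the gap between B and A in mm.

The bookshelf's nearest face is 90 mm from the chair's +x face.

A is a chair. B is a bookshelf. The bookshelf is on the floor beside the chair on its +x side. The gap between the bookshelf and the chair is 90 mm.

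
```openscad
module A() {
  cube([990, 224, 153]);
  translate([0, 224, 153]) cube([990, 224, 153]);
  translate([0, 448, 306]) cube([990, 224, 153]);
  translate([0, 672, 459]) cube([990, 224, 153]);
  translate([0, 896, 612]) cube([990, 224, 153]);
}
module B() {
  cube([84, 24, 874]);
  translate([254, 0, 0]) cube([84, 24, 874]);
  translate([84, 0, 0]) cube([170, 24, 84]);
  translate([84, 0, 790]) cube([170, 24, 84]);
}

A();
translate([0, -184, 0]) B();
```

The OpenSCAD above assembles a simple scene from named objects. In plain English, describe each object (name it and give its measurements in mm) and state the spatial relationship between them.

A is a straight staircase of 5 solid steps. Each step is 990 mm wide (x), 224 mm deep (y, the going) and 153 mm tall (the rise). The first step rests on the floor; each subsequent step sits one going further in +y and one rise higher in +z, directly behind and above the previous step with no overlap.

B is a rectangular picture frame lying in the x–z plane (depth along y). The opening is 170 mm wide (x) by 706 mm tall (z), surrounded by a border 84 mm wide on all four sides. The frame is 24 mm deep and is made of two full-height vertical stiles with two horizontal rails fitted between them.

The picture frame is on the floor beside the staircase on its −y side.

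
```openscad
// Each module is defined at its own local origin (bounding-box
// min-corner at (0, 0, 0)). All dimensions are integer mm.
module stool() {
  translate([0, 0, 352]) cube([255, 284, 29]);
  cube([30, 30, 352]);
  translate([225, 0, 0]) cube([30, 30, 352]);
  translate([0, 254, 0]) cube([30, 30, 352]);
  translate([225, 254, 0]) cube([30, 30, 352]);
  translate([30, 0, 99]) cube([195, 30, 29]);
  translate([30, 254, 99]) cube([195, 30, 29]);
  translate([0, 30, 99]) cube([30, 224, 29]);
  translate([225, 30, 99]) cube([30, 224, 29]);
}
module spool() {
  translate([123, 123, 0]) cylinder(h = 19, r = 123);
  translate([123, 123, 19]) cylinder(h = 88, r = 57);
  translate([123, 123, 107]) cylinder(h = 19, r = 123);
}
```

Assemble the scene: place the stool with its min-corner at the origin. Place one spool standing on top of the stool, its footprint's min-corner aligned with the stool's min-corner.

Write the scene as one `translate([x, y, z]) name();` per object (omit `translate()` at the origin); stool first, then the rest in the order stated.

stool();
translate([0, 0, 381]) spool();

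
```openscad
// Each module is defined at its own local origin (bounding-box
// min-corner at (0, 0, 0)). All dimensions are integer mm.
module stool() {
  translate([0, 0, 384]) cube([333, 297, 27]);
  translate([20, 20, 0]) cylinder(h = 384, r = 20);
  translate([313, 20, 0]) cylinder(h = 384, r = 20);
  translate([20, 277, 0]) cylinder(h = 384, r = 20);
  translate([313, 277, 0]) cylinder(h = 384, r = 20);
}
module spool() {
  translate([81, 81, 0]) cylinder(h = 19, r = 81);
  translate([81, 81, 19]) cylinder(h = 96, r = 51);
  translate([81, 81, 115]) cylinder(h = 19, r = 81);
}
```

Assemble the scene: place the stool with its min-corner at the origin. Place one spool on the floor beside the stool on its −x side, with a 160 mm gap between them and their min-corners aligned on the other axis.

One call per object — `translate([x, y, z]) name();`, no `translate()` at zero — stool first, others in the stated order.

stool();
translate([-322, 0, 0]) spool();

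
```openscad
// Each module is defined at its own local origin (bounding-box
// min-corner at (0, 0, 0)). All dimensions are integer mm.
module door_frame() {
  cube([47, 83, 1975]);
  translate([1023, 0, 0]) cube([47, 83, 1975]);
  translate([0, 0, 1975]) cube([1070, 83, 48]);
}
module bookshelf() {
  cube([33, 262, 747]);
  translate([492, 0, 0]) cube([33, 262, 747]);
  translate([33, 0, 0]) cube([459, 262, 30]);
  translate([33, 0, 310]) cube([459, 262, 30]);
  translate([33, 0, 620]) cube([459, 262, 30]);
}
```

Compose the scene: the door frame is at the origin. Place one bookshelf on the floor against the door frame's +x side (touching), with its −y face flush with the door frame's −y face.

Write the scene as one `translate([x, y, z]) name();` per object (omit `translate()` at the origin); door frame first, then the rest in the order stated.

door_frame();
translate([1070, 0, 0]) bookshelf();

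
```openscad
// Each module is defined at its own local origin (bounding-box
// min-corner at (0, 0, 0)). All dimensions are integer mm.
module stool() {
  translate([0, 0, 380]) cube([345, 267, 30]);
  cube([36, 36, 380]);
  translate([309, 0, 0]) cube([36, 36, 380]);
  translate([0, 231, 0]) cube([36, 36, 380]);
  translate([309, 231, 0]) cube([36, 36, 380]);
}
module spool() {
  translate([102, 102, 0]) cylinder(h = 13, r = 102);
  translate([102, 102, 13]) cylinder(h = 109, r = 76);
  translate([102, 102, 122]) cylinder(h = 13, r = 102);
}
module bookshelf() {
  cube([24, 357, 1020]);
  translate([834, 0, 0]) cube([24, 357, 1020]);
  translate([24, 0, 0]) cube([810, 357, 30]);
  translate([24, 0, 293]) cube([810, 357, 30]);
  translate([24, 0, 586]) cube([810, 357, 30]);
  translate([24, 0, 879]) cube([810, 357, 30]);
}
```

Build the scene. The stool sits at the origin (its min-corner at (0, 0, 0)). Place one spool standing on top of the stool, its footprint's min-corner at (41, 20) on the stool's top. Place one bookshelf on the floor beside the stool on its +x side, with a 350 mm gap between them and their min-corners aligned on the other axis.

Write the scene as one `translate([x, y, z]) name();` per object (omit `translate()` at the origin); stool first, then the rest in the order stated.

stool();
translate([41, 20, 410]) spool();
translate([695, 0, 0]) bookshelf();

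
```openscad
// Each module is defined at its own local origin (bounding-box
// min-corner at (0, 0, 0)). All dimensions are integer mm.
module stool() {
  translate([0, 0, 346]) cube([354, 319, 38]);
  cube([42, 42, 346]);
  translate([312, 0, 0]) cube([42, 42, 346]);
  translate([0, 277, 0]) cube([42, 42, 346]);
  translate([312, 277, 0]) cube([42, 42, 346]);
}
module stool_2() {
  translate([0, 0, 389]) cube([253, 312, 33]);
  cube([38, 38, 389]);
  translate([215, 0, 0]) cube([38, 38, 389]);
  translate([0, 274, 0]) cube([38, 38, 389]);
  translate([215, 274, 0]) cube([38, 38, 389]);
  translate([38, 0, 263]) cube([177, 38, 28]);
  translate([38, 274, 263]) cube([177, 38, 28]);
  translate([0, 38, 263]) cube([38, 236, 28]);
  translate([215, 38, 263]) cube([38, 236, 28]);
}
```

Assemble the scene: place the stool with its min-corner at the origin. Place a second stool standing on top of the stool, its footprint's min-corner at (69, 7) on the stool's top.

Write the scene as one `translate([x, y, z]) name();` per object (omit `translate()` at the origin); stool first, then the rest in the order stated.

stool();
translate([69, 7, 384]) stool_2();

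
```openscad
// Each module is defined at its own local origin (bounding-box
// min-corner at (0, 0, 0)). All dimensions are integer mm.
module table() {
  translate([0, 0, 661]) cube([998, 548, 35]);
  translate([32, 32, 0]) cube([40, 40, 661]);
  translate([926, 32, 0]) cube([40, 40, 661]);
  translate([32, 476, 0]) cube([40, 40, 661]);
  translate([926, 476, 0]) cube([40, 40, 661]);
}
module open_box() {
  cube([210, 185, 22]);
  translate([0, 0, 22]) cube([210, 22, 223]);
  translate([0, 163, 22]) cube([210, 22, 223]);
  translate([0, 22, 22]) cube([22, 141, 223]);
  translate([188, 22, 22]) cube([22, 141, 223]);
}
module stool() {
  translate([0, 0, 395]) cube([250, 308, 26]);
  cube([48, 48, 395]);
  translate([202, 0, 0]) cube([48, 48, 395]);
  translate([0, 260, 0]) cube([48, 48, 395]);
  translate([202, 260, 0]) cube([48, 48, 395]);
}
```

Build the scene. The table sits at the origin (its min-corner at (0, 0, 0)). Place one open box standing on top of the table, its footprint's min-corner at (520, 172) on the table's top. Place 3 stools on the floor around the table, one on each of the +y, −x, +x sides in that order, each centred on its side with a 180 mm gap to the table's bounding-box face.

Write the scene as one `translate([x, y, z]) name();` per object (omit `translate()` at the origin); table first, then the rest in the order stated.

table();
translate([520, 172, 696]) open_box();
translate([374, 728, 0]) stool();
translate([-430, 120, 0]) stool();
translate([1178, 120, 0]) stool();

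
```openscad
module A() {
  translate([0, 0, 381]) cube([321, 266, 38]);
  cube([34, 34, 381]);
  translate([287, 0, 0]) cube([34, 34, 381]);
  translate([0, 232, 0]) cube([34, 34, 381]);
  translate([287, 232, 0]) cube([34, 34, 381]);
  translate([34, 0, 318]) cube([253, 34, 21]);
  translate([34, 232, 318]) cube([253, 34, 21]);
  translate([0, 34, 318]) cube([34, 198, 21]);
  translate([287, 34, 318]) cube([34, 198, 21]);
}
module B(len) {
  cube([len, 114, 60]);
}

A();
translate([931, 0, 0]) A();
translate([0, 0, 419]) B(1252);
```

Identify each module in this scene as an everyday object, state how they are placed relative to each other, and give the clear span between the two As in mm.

Second stool starts at x = 931; first ends at x = 321; clear span = 931 − 321 = 610 mm.

A is a stool. B is a beam. A beam spans the tops of two stools. The clear span between the two stools is 610 mm.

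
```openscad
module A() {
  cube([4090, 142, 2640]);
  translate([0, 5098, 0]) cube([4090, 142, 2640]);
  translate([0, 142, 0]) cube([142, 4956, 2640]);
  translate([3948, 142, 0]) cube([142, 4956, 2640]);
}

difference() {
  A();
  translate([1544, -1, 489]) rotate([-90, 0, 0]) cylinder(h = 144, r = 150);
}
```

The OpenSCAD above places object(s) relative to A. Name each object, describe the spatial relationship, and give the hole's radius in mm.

A is a house frame. The house frame has a circular hole through its front wall. The hole's radius is 150 mm.

The subtracted cylinder has r = 150 mm.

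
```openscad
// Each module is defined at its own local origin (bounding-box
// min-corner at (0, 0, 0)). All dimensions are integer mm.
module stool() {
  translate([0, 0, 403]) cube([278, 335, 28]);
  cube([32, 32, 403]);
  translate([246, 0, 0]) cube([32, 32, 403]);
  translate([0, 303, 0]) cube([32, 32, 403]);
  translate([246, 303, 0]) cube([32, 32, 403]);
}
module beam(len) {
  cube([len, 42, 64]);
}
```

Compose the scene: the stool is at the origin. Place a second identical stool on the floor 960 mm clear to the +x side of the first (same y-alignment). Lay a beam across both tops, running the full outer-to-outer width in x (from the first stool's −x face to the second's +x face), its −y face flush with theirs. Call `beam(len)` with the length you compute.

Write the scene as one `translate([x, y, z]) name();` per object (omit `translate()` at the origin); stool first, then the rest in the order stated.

stool();
translate([1238, 0, 0]) stool();
translate([0, 0, 431]) beam(1516);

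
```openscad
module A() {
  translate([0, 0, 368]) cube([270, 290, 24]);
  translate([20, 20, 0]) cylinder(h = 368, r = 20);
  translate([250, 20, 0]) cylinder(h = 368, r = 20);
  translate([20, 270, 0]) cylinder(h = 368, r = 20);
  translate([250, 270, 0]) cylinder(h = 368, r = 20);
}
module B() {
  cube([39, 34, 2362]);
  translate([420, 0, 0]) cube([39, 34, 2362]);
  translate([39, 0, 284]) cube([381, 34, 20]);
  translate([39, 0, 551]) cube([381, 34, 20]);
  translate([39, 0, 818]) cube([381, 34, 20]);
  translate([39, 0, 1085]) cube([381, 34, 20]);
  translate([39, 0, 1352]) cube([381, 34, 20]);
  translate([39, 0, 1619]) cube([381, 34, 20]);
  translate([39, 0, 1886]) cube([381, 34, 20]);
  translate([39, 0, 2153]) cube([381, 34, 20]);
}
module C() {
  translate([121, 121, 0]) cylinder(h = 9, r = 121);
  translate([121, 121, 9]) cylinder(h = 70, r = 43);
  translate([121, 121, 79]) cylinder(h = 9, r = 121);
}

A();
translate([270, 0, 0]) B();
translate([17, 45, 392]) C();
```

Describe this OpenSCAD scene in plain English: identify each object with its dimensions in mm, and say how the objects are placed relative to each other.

A is a four-legged stool. The seat is 270×290 mm, 24 mm thick, top at z = 392 mm. It stands on four round legs, each 40 mm in diameter, from z = 0 to the seat underside, each leg's axis is inset half a diameter from the nearest pair of seat edges (so the leg's bounding box is flush with the corner).

B is a straight ladder. Two 39×34 mm vertical rails, 2362 mm tall, stand 459 mm apart (outside-to-outside) with their front faces coplanar on the −y side. 8 rungs, each 34 mm deep and 20 mm tall, span between the inner faces of the rails, front faces flush with the rails. The lowest rung's underside is at z = 284 mm and rungs are spaced 267 mm apart (underside to underside).

C is a spool: two coaxial disc flanges of radius 121 mm and thickness 9 mm, joined by a core cylinder of radius 43 mm and height 70 mm. The lower flange rests on z = 0 and the three cylinders share a vertical axis.

The ladder is against the stool's +x side, with their −y faces flush. The spool is on top of the stool.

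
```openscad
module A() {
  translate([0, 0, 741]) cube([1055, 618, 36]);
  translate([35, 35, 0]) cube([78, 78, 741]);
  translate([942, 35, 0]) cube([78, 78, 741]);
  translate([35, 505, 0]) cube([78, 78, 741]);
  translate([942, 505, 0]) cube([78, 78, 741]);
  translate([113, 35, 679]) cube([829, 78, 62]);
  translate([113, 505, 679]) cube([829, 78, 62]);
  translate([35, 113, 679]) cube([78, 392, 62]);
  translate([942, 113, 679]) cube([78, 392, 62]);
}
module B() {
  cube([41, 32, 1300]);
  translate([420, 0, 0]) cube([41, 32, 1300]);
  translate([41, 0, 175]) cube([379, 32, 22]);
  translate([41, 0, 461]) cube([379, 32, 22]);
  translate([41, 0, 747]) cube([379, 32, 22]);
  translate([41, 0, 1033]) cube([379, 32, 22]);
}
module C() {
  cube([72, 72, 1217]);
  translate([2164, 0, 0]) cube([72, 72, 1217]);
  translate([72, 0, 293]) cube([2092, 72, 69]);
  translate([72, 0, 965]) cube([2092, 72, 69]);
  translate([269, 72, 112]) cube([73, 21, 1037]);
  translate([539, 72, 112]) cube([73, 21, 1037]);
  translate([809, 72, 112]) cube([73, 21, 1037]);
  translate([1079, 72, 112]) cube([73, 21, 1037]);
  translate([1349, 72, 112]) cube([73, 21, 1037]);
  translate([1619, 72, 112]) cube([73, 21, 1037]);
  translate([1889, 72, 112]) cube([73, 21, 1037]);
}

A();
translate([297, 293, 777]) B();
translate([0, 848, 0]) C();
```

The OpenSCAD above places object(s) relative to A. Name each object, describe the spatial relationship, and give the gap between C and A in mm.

The fence section's nearest face is 230 mm from the table's +y face.

A is a table. B is a ladder. C is a fence section. The ladder is on top of the table, centred. The fence section is on the floor beside the table on its +y side. The gap between the fence section and the table is 230 mm.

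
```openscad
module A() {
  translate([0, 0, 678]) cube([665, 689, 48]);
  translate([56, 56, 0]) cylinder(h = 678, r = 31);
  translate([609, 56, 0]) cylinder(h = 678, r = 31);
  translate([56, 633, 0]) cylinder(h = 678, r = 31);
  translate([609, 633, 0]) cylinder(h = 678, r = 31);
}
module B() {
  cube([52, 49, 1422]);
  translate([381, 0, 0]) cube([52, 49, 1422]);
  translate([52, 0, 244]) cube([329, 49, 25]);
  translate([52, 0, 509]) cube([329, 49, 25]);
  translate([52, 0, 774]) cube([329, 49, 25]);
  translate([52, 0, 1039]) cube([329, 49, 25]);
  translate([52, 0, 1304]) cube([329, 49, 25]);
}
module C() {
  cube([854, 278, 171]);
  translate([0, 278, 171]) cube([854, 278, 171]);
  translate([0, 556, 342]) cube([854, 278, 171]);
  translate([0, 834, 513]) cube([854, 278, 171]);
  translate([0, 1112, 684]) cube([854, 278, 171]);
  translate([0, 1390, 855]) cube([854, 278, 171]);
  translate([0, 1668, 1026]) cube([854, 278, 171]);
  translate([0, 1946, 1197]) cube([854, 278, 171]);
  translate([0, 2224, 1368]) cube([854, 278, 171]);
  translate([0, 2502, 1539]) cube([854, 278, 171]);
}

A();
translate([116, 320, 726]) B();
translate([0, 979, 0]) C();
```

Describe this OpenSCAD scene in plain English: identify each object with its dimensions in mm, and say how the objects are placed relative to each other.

A is a table: top 665 mm (x) × 689 mm (y), 48 mm thick, upper face at z = 726 mm, on four round legs of 62 mm diameter, each leg's bounding box inset 25 mm from the nearest pair of top edges, running from z = 0 to the bottom of the top.

B is a straight ladder. Two 52×49 mm vertical rails, 1422 mm tall, stand 433 mm apart (outside-to-outside) with their front faces coplanar on the −y side. 5 rungs, each 49 mm deep and 25 mm tall, span between the inner faces of the rails, front faces flush with the rails. The lowest rung's underside is at z = 244 mm and rungs are spaced 265 mm apart (underside to underside).

C is a run of 10 identical solid stair steps. Each tread is 854×278 mm and each step block is 171 mm high. Step 1 rests on the floor; step k is offset from step 1 by (k−1)×278 mm in y and (k−1)×171 mm in z.

The ladder is on top of the table, centred. The staircase is on the floor beside the table on its +y side.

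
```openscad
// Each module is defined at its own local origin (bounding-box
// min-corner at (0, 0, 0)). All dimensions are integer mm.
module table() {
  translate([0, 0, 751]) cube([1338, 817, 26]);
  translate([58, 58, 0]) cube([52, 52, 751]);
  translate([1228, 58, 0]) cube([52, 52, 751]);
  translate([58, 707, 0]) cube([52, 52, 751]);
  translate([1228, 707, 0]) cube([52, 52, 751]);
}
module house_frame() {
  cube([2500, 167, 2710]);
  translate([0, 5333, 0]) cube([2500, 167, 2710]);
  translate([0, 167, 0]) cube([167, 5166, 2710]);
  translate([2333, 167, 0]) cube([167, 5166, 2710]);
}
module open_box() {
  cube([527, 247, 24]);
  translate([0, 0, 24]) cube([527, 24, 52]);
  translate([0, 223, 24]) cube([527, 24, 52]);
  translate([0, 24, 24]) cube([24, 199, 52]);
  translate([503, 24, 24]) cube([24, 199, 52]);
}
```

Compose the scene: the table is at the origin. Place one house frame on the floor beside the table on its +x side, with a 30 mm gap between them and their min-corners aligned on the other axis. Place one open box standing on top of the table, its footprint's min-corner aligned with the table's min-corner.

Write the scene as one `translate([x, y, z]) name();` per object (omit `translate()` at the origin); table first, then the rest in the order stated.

table();
translate([1368, 0, 0]) house_frame();
translate([0, 0, 777]) open_box();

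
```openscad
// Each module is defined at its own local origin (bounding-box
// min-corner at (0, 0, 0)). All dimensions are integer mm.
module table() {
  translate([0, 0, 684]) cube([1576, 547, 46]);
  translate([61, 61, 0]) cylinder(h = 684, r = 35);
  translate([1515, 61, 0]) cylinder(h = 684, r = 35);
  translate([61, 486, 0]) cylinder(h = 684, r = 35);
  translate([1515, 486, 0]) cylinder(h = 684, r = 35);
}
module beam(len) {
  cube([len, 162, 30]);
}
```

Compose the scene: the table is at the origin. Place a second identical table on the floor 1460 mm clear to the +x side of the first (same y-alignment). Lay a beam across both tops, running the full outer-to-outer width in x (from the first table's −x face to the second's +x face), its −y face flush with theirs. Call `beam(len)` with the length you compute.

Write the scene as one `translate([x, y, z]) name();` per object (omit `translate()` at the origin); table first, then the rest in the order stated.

table();
translate([3036, 0, 0]) table();
translate([0, 0, 730]) beam(4612);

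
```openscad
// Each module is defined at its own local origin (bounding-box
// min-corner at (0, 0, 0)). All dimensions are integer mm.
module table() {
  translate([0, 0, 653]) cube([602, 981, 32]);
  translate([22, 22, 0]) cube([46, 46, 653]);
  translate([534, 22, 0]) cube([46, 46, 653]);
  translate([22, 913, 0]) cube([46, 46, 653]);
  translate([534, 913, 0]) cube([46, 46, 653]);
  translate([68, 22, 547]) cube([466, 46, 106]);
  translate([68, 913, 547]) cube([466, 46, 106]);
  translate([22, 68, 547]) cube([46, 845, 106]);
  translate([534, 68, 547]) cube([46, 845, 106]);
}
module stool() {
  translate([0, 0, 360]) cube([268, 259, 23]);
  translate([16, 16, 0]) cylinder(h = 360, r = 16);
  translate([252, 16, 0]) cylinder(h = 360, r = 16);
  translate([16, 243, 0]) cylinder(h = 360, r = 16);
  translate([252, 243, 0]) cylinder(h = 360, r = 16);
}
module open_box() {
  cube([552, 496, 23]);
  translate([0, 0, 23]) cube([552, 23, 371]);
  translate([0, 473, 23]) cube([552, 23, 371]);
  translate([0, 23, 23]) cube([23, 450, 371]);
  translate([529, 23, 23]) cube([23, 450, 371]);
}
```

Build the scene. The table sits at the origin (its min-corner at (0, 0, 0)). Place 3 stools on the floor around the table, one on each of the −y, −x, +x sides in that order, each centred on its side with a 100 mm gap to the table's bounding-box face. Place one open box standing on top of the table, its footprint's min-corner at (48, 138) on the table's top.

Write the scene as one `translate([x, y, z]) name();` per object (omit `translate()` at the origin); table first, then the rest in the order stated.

table();
translate([167, -359, 0]) stool();
translate([-368, 361, 0]) stool();
translate([702, 361, 0]) stool();
translate([48, 138, 685]) open_box();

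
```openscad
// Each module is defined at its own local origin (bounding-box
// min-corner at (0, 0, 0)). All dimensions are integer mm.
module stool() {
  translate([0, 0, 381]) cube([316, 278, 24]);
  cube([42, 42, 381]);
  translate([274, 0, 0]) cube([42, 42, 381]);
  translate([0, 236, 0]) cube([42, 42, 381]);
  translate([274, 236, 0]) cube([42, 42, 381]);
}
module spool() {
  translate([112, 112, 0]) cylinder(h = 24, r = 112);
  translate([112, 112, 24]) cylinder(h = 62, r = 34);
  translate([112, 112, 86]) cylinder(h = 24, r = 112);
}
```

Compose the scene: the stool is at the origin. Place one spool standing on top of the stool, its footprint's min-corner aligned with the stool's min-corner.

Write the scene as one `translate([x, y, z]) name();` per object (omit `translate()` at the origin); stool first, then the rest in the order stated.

stool();
translate([0, 0, 405]) spool();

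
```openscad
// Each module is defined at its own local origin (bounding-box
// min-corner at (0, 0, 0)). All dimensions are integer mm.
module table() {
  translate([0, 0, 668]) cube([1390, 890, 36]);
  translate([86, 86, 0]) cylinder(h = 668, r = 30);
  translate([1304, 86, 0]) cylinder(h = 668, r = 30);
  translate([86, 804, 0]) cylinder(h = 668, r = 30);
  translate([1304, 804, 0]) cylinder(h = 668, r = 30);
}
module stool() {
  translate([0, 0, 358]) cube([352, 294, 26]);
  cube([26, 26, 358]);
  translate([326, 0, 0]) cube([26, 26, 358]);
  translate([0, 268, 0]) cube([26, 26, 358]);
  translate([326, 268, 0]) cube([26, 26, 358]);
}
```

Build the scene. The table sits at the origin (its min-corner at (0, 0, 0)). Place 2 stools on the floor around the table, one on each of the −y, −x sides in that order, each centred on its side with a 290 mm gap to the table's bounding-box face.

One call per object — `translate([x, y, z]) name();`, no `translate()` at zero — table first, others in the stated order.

table();
translate([519, -584, 0]) stool();
translate([-642, 298, 0]) stool();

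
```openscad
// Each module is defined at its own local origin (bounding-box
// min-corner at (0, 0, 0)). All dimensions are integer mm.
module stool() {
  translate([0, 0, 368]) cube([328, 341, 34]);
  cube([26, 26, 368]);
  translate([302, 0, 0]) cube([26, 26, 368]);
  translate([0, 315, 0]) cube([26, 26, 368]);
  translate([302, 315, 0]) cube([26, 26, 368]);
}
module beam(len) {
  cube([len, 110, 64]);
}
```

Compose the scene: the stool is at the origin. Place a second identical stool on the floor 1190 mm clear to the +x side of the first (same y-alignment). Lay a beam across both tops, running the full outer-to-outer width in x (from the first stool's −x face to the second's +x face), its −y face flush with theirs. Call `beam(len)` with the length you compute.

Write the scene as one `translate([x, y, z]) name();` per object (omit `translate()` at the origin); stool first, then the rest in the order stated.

stool();
translate([1518, 0, 0]) stool();
translate([0, 0, 402]) beam(1846);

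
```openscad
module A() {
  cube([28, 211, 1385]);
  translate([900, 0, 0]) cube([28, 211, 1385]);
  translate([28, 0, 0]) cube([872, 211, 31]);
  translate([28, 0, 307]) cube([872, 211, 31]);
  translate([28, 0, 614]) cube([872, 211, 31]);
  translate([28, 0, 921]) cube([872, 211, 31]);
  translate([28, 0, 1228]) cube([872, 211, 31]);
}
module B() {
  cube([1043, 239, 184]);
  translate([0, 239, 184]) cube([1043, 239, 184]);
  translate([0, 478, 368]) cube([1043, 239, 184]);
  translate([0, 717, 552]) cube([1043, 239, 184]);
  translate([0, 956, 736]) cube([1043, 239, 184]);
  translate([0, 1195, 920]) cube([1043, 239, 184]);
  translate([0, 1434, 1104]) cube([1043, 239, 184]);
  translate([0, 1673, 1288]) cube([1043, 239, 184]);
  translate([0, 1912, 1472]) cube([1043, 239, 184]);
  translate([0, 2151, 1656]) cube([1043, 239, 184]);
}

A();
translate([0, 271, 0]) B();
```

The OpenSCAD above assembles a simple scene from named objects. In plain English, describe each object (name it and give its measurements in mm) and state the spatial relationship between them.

A is an open bookshelf. Two side panels, each 28 mm thick, 211 mm deep and 1385 mm tall, stand 928 mm apart (outside-to-outside). Between them sit 5 shelves, each 31 mm thick and 211 mm deep, spanning the full gap between the sides. The bottom shelf rests on the floor (its underside at z = 0) and the clear gap between one shelf's top and the next shelf's underside is 276 mm.

B is a run of 10 identical solid stair steps. Each tread is 1043×239 mm and each step block is 184 mm high. Step 1 rests on the floor; step k is offset from step 1 by (k−1)×239 mm in y and (k−1)×184 mm in z.

The staircase is on the floor beside the bookshelf on its +y side.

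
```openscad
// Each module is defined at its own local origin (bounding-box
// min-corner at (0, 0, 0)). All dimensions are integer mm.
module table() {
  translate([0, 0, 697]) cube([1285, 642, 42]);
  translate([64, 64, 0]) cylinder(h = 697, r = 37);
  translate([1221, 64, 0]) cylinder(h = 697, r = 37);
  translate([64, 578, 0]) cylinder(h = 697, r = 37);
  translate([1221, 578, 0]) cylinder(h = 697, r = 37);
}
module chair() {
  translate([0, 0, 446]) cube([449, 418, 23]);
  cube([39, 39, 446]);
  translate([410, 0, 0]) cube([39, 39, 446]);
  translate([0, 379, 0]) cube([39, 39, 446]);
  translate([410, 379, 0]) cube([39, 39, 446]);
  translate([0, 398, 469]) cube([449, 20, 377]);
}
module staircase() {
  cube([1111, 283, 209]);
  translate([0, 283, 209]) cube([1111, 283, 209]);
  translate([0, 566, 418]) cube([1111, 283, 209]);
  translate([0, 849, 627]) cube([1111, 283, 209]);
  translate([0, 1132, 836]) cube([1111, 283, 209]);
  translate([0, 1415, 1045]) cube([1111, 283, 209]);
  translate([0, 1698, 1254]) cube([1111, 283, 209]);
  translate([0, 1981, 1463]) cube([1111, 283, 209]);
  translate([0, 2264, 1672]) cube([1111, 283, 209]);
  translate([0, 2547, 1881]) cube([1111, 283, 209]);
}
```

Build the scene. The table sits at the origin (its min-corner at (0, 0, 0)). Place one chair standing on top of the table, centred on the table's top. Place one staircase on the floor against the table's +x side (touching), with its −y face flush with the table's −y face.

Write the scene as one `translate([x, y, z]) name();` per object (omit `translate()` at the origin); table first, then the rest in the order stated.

table();
translate([418, 112, 739]) chair();
translate([1285, 0, 0]) staircase();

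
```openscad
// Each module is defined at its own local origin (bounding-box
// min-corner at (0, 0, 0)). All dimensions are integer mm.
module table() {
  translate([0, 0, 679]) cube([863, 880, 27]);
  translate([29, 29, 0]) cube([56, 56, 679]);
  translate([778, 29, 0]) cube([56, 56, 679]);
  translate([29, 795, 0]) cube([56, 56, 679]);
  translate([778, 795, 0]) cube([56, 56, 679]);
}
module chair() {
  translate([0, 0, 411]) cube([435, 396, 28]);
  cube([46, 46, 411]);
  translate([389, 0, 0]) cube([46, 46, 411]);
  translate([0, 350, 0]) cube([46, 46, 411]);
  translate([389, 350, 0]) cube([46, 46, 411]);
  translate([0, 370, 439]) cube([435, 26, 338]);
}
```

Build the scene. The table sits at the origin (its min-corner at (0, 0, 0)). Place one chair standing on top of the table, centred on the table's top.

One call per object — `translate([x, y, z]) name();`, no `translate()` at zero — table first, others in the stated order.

table();
translate([214, 242, 706]) chair();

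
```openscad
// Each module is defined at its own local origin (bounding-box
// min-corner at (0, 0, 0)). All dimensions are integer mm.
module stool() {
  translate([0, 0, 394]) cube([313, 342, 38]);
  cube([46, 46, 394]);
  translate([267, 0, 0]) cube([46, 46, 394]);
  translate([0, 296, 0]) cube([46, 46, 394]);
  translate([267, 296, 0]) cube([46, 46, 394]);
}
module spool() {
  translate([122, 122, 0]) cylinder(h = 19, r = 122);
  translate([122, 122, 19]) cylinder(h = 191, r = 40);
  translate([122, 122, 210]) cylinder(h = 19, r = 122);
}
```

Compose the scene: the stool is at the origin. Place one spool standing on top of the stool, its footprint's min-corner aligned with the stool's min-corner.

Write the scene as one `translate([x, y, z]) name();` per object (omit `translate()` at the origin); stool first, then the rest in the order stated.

stool();
translate([0, 0, 432]) spool();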